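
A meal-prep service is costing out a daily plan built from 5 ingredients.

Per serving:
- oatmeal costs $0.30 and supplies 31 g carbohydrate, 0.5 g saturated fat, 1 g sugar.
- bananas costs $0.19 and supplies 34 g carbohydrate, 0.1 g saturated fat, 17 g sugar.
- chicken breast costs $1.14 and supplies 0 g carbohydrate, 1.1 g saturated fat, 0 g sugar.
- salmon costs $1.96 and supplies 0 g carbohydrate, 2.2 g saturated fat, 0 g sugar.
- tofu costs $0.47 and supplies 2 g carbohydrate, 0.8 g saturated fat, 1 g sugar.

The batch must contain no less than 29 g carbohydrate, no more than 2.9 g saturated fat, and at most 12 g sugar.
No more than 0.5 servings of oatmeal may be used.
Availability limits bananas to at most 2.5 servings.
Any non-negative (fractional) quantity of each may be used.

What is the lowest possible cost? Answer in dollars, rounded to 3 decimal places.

Treat it as an LP. Let x1 = servings of oatmeal, x2 = servings of bananas, x3 = servings of chicken breast, x4 = servings of salmon, x5 = servings of tofu.
Minimise 0.3x1 + 0.19x2 + 1.14x3 + 1.96x4 + 0.47x5 subject to:
  31x1 + 34x2 + 2x5 ≥ 29   (carbohydrate)
  0.5x1 + 0.1x2 + 1.1x3 + 2.2x4 + 0.8x5 ≤ 2.9   (saturated fat)
  1x1 + 17x2 + 1x5 ≤ 12   (sugar)
  x1 ≤ 0.5
  x2 ≤ 2.5
  x1, x2, x3, x4, x5 ≥ 0.
At the optimum only oatmeal, bananas are positive (chicken breast, salmon, tofu = 0). The carbohydrate and sugar requirements are met with equality.
That vertex is x1 = 0.1724, x2 = 0.6957.
Objective = 0.3·0.1724 + 0.19·0.6957 = 0.18390.

$0.184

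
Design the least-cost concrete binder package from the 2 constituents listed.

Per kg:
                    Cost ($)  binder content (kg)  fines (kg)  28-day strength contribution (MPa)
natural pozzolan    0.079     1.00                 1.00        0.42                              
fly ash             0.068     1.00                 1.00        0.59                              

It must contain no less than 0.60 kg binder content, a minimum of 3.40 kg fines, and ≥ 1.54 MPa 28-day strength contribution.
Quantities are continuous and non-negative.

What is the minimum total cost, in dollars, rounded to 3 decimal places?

$0.231

This is a linear program. Let x1 = kg of natural pozzolan, x2 = kg of fly ash.
Minimise 0.079x1 + 0.068x2 s.t.:
  1x1 + 1x2 ≥ 0.6   (binder content)
  1x1 + 1x2 ≥ 3.4   (fines)
  0.42x1 + 0.59x2 ≥ 1.54   (28-day strength contribution)
  x1, x2 ≥ 0.
The optimal basis is {fly ash}; natural pozzolan drops out. There the fines constraint is tight.
Optimal quantities: fly ash = 3.4 kg.
Hence cost = 0.068·3.4 = $0.23120.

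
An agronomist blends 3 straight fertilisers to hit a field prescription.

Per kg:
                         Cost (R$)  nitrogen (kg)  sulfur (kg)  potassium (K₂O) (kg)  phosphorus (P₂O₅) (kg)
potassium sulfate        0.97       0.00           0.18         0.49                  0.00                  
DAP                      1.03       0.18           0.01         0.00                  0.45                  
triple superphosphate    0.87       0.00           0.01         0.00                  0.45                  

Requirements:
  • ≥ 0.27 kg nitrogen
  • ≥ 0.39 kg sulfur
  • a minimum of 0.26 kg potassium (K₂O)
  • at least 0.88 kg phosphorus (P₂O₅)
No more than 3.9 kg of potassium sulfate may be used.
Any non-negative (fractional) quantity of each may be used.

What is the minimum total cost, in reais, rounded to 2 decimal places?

Set it up as a linear program. Let x1 = kg of potassium sulfate, x2 = kg of DAP, x3 = kg of triple superphosphate.
Minimize 0.97x1 + 1.03x2 + 0.87x3 subject to:
  0.18x2 ≥ 0.27   (nitrogen)
  0.18x1 + 0.01x2 + 0.01x3 ≥ 0.39   (sulfur)
  0.49x1 ≥ 0.26   (potassium (K₂O))
  0.45x2 + 0.45x3 ≥ 0.88   (phosphorus (P₂O₅))
  x1 ≤ 3.9
  x1, x2, x3 ≥ 0.
All 3 inputs are positive at the optimum. Binding constraints: nitrogen, sulfur, phosphorus (P₂O₅).
That vertex is x1 = 2.058, x2 = 1.5, x3 = 0.4556.
Cost = 0.97·2.058 + 1.03·1.5 + 0.87·0.4556 = 3.9376.

R$3.94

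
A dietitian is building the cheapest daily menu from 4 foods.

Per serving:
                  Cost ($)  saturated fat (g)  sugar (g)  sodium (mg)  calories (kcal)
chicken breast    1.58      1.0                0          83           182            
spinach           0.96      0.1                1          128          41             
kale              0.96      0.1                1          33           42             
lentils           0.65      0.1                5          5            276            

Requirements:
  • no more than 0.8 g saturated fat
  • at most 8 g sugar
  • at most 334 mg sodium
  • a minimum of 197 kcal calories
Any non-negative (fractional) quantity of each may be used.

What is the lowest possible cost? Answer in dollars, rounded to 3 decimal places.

$0.464

Set it up as a linear program. Let x1 = servings of chicken breast, x2 = servings of spinach, x3 = servings of kale, x4 = servings of lentils.
min 1.58x1 + 0.96x2 + 0.96x3 + 0.65x4 with:
  1x1 + 0.1x2 + 0.1x3 + 0.1x4 ≤ 0.8   (saturated fat)
  1x2 + 1x3 + 5x4 ≤ 8   (sugar)
  83x1 + 128x2 + 33x3 + 5x4 ≤ 334   (sodium)
  182x1 + 41x2 + 42x3 + 276x4 ≥ 197   (calories)
  x1, x2, x3, x4 ≥ 0.
The optimal basis is {lentils}; chicken breast, spinach, kale drop out. Binding constraint: calories.
Solving gives x4 = 0.7138.
Hence cost = 0.65·0.7138 = $0.46397.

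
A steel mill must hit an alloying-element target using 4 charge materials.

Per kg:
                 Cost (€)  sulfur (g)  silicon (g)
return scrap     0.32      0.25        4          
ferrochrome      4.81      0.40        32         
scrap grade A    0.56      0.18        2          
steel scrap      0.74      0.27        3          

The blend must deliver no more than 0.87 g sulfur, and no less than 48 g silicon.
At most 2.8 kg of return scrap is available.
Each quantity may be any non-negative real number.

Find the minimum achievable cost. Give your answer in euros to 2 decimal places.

€6.84

Let x1 = kg of return scrap, x2 = kg of ferrochrome, x3 = kg of scrap grade A, x4 = kg of steel scrap.
Minimise 0.32x1 + 4.81x2 + 0.56x3 + 0.74x4 with:
  0.25x1 + 0.4x2 + 0.18x3 + 0.27x4 ≤ 0.87   (sulfur)
  4x1 + 32x2 + 2x3 + 3x4 ≥ 48   (silicon)
  x1 ≤ 2.8
  x1, x2, x3, x4 ≥ 0.
The cheapest feasible vertex uses only return scrap, ferrochrome; scrap grade A, steel scrap are not used. Binding constraints: sulfur and silicon.
Solving gives x1 = 1.35, x2 = 1.3312.
Objective = 0.32·1.35 + 4.81·1.3312 = 6.8351.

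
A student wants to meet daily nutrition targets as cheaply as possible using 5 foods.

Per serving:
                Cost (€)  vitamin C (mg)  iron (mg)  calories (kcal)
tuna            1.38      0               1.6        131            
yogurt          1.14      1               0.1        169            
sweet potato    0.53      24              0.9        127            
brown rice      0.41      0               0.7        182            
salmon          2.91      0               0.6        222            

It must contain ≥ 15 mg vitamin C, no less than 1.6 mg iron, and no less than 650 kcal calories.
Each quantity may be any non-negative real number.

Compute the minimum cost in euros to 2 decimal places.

This is a linear program. Let x1 = servings of tuna, x2 = servings of yogurt, x3 = servings of sweet potato, x4 = servings of brown rice, x5 = servings of salmon.
Minimise 1.38x1 + 1.14x2 + 0.53x3 + 0.41x4 + 2.91x5 s.t.:
  1x2 + 24x3 ≥ 15   (vitamin C)
  1.6x1 + 0.1x2 + 0.9x3 + 0.7x4 + 0.6x5 ≥ 1.6   (iron)
  131x1 + 169x2 + 127x3 + 182x4 + 222x5 ≥ 650   (calories)
  x1, x2, x3, x4, x5 ≥ 0.
The minimum-cost mix takes nothing from tuna, yogurt, salmon — only sweet potato, brown rice. Binding constraints: vitamin C and calories.
So sweet potato = 0.625 servings, brown rice = 3.135 servings.
Total cost: 0.53·0.625 + 0.41·3.135 = 1.6166.

€1.62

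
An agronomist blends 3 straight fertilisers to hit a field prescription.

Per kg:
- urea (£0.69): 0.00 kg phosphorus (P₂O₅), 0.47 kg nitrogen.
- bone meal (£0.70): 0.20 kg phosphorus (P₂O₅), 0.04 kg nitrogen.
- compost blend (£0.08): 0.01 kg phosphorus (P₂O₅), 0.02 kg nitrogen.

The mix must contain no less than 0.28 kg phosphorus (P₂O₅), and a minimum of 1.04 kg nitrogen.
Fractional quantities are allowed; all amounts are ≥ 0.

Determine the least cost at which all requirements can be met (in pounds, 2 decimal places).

Set it up as a linear program. Let x1 = kg of urea, x2 = kg of bone meal, x3 = kg of compost blend.
Minimize 0.69x1 + 0.7x2 + 0.08x3 s.t.:
  0.2x2 + 0.01x3 ≥ 0.28   (phosphorus (P₂O₅))
  0.47x1 + 0.04x2 + 0.02x3 ≥ 1.04   (nitrogen)
  x1, x2, x3 ≥ 0.
The optimal basis is {urea, bone meal}; compost blend drops out. There the phosphorus (P₂O₅) and nitrogen constraints are tight.
Solving gives x1 = 2.094, x2 = 1.4.
Cost = 0.69·2.094 + 0.7·1.4 = 2.4249.

£2.42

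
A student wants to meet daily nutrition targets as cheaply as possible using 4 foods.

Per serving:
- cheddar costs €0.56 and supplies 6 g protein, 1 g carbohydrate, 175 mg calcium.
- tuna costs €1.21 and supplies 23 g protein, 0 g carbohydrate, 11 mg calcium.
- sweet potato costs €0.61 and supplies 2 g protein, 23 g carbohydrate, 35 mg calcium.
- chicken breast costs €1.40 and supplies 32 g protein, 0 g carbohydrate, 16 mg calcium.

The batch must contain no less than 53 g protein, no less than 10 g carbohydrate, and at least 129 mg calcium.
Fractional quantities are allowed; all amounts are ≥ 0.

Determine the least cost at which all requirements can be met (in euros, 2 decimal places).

€2.69

Let x1 = servings of cheddar, x2 = servings of tuna, x3 = servings of sweet potato, x4 = servings of chicken breast.
min 0.56x1 + 1.21x2 + 0.61x3 + 1.4x4 subject to:
  6x1 + 23x2 + 2x3 + 32x4 ≥ 53   (protein)
  1x1 + 23x3 ≥ 10   (carbohydrate)
  175x1 + 11x2 + 35x3 + 16x4 ≥ 129   (calcium)
  x1, x2, x3, x4 ≥ 0.
The optimal basis is {cheddar, sweet potato, chicken breast}; tuna drops out. Binding constraints: protein, carbohydrate, calcium.
Solving gives x1 = 0.5144, x3 = 0.4124, x4 = 1.534.
Hence cost = 0.56·0.5144 + 0.61·0.4124 + 1.4·1.534 = €2.6872.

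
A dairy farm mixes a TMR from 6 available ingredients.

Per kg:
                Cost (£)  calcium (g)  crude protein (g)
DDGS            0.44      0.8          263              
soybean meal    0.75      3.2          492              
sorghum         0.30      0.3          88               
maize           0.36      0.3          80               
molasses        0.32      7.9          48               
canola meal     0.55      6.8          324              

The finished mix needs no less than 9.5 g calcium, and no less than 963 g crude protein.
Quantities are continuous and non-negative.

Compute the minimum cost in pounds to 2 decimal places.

Set it up as a linear program. Let x1 = kg of DDGS, x2 = kg of soybean meal, x3 = kg of sorghum, x4 = kg of maize, x5 = kg of molasses, x6 = kg of canola meal.
Minimize 0.44x1 + 0.75x2 + 0.3x3 + 0.36x4 + 0.32x5 + 0.55x6 s.t.:
  0.8x1 + 3.2x2 + 0.3x3 + 0.3x4 + 7.9x5 + 6.8x6 ≥ 9.5   (calcium)
  263x1 + 492x2 + 88x3 + 80x4 + 48x5 + 324x6 ≥ 963   (crude protein)
  x1, x2, x3, x4, x5, x6 ≥ 0.
At the optimum only soybean meal, canola meal are positive (DDGS, sorghum, maize, molasses = 0). Binding constraints: calcium and crude protein.
That vertex is x2 = 1.503, x6 = 0.6897.
Cost = 0.75·1.503 + 0.55·0.6897 = 1.5066.

£1.51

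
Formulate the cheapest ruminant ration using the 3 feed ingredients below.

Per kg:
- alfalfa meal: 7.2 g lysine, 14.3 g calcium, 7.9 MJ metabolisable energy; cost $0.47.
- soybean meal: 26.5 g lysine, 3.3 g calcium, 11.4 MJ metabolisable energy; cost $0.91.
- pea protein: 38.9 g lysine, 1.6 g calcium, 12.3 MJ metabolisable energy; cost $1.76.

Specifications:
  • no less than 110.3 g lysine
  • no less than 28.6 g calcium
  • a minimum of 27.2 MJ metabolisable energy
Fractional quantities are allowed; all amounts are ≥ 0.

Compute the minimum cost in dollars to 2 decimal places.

Treat it as an LP. Let x1 = kg of alfalfa meal, x2 = kg of soybean meal, x3 = kg of pea protein.
min 0.47x1 + 0.91x2 + 1.76x3 s.t.:
  7.2x1 + 26.5x2 + 38.9x3 ≥ 110.3   (lysine)
  14.3x1 + 3.3x2 + 1.6x3 ≥ 28.6   (calcium)
  7.9x1 + 11.4x2 + 12.3x3 ≥ 27.2   (metabolisable energy)
  x1, x2, x3 ≥ 0.
The optimal basis is {alfalfa meal, soybean meal}; pea protein drops out. Binding constraints: lysine and calcium.
Solving gives x1 = 1.109, x2 = 3.861.
Hence cost = 0.47·1.109 + 0.91·3.861 = $4.0347.

$4.03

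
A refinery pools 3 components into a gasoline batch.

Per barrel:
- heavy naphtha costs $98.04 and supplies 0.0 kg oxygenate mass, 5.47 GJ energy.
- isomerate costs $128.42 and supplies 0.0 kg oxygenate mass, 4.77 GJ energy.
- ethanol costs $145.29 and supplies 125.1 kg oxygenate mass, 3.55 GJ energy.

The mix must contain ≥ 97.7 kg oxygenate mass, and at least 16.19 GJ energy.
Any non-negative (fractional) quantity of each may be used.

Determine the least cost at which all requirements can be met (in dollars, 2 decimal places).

$353.95

Treat it as an LP. Let x1 = barrels of heavy naphtha, x2 = barrels of isomerate, x3 = barrels of ethanol.
min 98.04x1 + 128.42x2 + 145.29x3 subject to:
  125.1x3 ≥ 97.7   (oxygenate mass)
  5.47x1 + 4.77x2 + 3.55x3 ≥ 16.19   (energy)
  x1, x2, x3 ≥ 0.
The cheapest feasible vertex uses only heavy naphtha, ethanol; isomerate is not used. There the oxygenate mass and energy constraints are tight.
Optimal quantities: heavy naphtha = 2.4529 barrels, ethanol = 0.78098 barrels.
Total cost: 98.04·2.4529 + 145.29·0.78098 = 353.9509.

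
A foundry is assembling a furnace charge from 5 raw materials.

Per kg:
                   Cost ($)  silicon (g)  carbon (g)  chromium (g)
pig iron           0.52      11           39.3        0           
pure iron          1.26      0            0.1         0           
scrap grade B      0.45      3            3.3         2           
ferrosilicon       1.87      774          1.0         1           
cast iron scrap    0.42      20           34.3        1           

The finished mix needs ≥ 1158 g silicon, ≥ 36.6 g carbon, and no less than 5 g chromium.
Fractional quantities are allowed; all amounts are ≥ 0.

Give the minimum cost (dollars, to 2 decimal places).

Treat it as an LP. Let x1 = kg of pig iron, x2 = kg of pure iron, x3 = kg of scrap grade B, x4 = kg of ferrosilicon, x5 = kg of cast iron scrap.
Minimize 0.52x1 + 1.26x2 + 0.45x3 + 1.87x4 + 0.42x5 with:
  11x1 + 3x3 + 774x4 + 20x5 ≥ 1158   (silicon)
  39.3x1 + 0.1x2 + 3.3x3 + 1x4 + 34.3x5 ≥ 36.6   (carbon)
  2x3 + 1x4 + 1x5 ≥ 5   (chromium)
  x1, x2, x3, x4, x5 ≥ 0.
The minimum-cost mix takes nothing from pig iron, pure iron — only scrap grade B, ferrosilicon, cast iron scrap. There the silicon, carbon, chromium constraints are tight.
Solving gives x3 = 1.317, x4 = 1.468, x5 = 0.8975.
Hence cost = 0.45·1.317 + 1.87·1.468 + 0.42·0.8975 = $3.7148.

$3.71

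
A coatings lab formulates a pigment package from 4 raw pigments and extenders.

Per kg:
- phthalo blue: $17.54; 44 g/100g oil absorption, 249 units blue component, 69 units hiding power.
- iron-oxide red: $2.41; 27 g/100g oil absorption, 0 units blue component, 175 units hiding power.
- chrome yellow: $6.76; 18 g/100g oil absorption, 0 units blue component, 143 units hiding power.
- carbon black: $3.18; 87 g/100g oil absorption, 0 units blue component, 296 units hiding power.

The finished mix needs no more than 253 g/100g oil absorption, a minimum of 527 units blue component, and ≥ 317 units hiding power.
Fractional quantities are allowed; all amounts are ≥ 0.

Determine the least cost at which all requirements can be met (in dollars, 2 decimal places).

$38.96

Set it up as a linear program. Let x1 = kg of phthalo blue, x2 = kg of iron-oxide red, x3 = kg of chrome yellow, x4 = kg of carbon black.
min 17.54x1 + 2.41x2 + 6.76x3 + 3.18x4 s.t.:
  44x1 + 27x2 + 18x3 + 87x4 ≤ 253   (oil absorption)
  249x1 ≥ 527   (blue component)
  69x1 + 175x2 + 143x3 + 296x4 ≥ 317   (hiding power)
  x1, x2, x3, x4 ≥ 0.
At the optimum only phthalo blue, carbon black are positive (iron-oxide red, chrome yellow = 0). The blue component and hiding power requirements are met with equality.
Solving gives x1 = 2.1165, x4 = 0.57758.
Hence cost = 17.54·2.1165 + 3.18·0.57758 = $38.9601.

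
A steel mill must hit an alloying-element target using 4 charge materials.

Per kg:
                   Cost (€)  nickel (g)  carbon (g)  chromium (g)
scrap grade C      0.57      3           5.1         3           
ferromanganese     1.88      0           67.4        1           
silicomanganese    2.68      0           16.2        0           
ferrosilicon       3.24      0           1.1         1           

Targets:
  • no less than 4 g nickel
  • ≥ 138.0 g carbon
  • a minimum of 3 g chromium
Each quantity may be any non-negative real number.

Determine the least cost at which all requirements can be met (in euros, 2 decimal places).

€4.42

Set it up as a linear program. Let x1 = kg of scrap grade C, x2 = kg of ferromanganese, x3 = kg of silicomanganese, x4 = kg of ferrosilicon.
Minimise 0.57x1 + 1.88x2 + 2.68x3 + 3.24x4 subject to:
  3x1 ≥ 4   (nickel)
  5.1x1 + 67.4x2 + 16.2x3 + 1.1x4 ≥ 138   (carbon)
  3x1 + 1x2 + 1x4 ≥ 3   (chromium)
  x1, x2, x3, x4 ≥ 0.
The optimal basis is {scrap grade C, ferromanganese}; silicomanganese, ferrosilicon drop out. There the nickel and carbon constraints are tight.
Optimal quantities: scrap grade C = 1.333 kg, ferromanganese = 1.947 kg.
Objective = 0.57·1.333 + 1.88·1.947 = 4.4202.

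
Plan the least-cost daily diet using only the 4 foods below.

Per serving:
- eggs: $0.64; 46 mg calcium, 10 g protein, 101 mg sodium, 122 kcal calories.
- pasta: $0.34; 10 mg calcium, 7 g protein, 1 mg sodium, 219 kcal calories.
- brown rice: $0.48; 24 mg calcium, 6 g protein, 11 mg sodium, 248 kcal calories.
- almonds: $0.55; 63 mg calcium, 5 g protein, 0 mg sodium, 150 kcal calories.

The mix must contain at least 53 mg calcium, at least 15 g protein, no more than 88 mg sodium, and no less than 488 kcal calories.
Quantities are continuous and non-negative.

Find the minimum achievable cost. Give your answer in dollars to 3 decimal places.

This is a linear program. Let x1 = servings of eggs, x2 = servings of pasta, x3 = servings of brown rice, x4 = servings of almonds.
min 0.64x1 + 0.34x2 + 0.48x3 + 0.55x4 with:
  46x1 + 10x2 + 24x3 + 63x4 ≥ 53   (calcium)
  10x1 + 7x2 + 6x3 + 5x4 ≥ 15   (protein)
  101x1 + 1x2 + 11x3 ≤ 88   (sodium)
  122x1 + 219x2 + 248x3 + 150x4 ≥ 488   (calories)
  x1, x2, x3, x4 ≥ 0.
The minimum-cost mix takes nothing from eggs, brown rice — only pasta, almonds. There the calcium and calories constraints are tight.
That vertex is x2 = 1.854, x4 = 0.547.
Objective = 0.34·1.854 + 0.55·0.547 = 0.93121.

$0.931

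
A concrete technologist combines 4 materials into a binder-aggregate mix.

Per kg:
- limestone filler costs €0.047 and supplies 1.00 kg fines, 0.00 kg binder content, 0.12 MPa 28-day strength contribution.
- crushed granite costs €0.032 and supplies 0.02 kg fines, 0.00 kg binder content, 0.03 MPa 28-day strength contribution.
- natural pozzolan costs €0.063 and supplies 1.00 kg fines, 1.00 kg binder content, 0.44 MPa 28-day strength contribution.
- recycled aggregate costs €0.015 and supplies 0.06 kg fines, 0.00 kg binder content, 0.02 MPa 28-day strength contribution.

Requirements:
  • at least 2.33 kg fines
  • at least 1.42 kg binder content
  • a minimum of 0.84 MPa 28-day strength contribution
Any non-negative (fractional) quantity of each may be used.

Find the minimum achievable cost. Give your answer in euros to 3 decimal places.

Set it up as a linear program. Let x1 = kg of limestone filler, x2 = kg of crushed granite, x3 = kg of natural pozzolan, x4 = kg of recycled aggregate.
Minimize 0.047x1 + 0.032x2 + 0.063x3 + 0.015x4 s.t.:
  1x1 + 0.02x2 + 1x3 + 0.06x4 ≥ 2.33   (fines)
  1x3 ≥ 1.42   (binder content)
  0.12x1 + 0.03x2 + 0.44x3 + 0.02x4 ≥ 0.84   (28-day strength contribution)
  x1, x2, x3, x4 ≥ 0.
The cheapest feasible vertex uses only limestone filler, natural pozzolan; crushed granite, recycled aggregate are not used. There the fines and 28-day strength contribution constraints are tight.
So limestone filler = 0.5788 kg, natural pozzolan = 1.751 kg.
Cost = 0.047·0.5788 + 0.063·1.751 = 0.13752.

€0.138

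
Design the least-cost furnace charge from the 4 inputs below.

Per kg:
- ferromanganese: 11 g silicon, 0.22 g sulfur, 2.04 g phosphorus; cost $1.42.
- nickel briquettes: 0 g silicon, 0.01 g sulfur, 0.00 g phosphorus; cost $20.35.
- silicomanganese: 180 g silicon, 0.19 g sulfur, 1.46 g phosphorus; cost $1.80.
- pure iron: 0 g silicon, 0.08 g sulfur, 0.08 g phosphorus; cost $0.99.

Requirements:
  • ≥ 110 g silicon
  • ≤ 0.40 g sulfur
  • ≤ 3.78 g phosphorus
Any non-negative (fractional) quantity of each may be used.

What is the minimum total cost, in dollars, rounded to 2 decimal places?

$1.10

Treat it as an LP. Let x1 = kg of ferromanganese, x2 = kg of nickel briquettes, x3 = kg of silicomanganese, x4 = kg of pure iron.
min 1.42x1 + 20.35x2 + 1.8x3 + 0.99x4 with:
  11x1 + 180x3 ≥ 110   (silicon)
  0.22x1 + 0.01x2 + 0.19x3 + 0.08x4 ≤ 0.4   (sulfur)
  2.04x1 + 1.46x3 + 0.08x4 ≤ 3.78   (phosphorus)
  x1, x2, x3, x4 ≥ 0.
The optimal basis is {silicomanganese}; ferromanganese, nickel briquettes, pure iron drop out. Binding constraint: silicon.
Optimal quantities: silicomanganese = 0.6111 kg.
Hence cost = 1.8·0.6111 = $1.1000.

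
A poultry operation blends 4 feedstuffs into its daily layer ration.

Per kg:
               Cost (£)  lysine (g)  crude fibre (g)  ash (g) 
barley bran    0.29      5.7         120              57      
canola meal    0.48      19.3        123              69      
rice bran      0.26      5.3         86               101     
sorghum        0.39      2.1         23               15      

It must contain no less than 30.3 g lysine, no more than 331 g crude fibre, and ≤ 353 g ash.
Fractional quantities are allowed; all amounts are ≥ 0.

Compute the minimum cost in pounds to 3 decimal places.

This is a linear program. Let x1 = kg of barley bran, x2 = kg of canola meal, x3 = kg of rice bran, x4 = kg of sorghum.
Minimize 0.29x1 + 0.48x2 + 0.26x3 + 0.39x4 subject to:
  5.7x1 + 19.3x2 + 5.3x3 + 2.1x4 ≥ 30.3   (lysine)
  120x1 + 123x2 + 86x3 + 23x4 ≤ 331   (crude fibre)
  57x1 + 69x2 + 101x3 + 15x4 ≤ 353   (ash)
  x1, x2, x3, x4 ≥ 0.
At the optimum only canola meal is positive (barley bran, rice bran, sorghum = 0). There the lysine constraint is tight.
That vertex is x2 = 1.57.
Total cost: 0.48·1.57 = 0.75360.

£0.754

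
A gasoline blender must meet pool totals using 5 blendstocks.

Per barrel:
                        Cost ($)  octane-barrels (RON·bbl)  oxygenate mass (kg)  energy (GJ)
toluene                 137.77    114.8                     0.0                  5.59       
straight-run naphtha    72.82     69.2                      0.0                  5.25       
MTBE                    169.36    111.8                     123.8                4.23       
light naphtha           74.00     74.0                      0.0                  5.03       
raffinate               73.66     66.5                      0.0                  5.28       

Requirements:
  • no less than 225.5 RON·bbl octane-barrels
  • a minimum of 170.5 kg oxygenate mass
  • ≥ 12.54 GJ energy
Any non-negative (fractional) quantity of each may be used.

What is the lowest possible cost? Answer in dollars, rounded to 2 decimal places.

$326.38

Let x1 = barrels of toluene, x2 = barrels of straight-run naphtha, x3 = barrels of MTBE, x4 = barrels of light naphtha, x5 = barrels of raffinate.
Minimize 137.77x1 + 72.82x2 + 169.36x3 + 74x4 + 73.66x5 with:
  114.8x1 + 69.2x2 + 111.8x3 + 74x4 + 66.5x5 ≥ 225.5   (octane-barrels)
  123.8x3 ≥ 170.5   (oxygenate mass)
  5.59x1 + 5.25x2 + 4.23x3 + 5.03x4 + 5.28x5 ≥ 12.54   (energy)
  x1, x2, x3, x4, x5 ≥ 0.
The cheapest feasible vertex uses only straight-run naphtha, MTBE; toluene, light naphtha, raffinate are not used. Binding constraints: oxygenate mass and energy.
That vertex is x2 = 1.27892, x3 = 1.37722.
Total cost: 72.82·1.27892 + 169.36·1.37722 = 326.3769.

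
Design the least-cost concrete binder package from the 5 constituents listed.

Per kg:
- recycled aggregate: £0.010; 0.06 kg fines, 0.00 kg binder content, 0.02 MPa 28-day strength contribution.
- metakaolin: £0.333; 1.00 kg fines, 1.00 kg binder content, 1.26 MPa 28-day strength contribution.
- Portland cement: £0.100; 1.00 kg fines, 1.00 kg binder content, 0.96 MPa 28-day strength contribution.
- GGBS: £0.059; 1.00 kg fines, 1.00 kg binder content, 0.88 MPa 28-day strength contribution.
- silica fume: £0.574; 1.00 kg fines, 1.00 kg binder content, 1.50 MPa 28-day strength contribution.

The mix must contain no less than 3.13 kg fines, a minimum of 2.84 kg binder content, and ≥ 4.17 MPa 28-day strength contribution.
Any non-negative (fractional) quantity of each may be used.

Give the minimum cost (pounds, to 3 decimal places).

Treat it as an LP. Let x1 = kg of recycled aggregate, x2 = kg of metakaolin, x3 = kg of Portland cement, x4 = kg of GGBS, x5 = kg of silica fume.
Minimize 0.01x1 + 0.333x2 + 0.1x3 + 0.059x4 + 0.574x5 subject to:
  0.06x1 + 1x2 + 1x3 + 1x4 + 1x5 ≥ 3.13   (fines)
  1x2 + 1x3 + 1x4 + 1x5 ≥ 2.84   (binder content)
  0.02x1 + 1.26x2 + 0.96x3 + 0.88x4 + 1.5x5 ≥ 4.17   (28-day strength contribution)
  x1, x2, x3, x4, x5 ≥ 0.
At the optimum only GGBS is positive (recycled aggregate, metakaolin, Portland cement, silica fume = 0). Binding constraint: 28-day strength contribution.
That vertex is x4 = 4.739.
Hence cost = 0.059·4.739 = £0.27960.

£0.280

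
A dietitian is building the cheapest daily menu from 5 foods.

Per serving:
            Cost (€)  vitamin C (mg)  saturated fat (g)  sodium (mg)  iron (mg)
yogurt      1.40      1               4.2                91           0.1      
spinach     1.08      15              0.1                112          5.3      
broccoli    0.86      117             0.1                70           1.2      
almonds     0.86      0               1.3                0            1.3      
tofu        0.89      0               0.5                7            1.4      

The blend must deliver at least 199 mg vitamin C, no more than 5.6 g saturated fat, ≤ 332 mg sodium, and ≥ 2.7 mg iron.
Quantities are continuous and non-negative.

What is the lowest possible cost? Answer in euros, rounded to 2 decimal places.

Let x1 = servings of yogurt, x2 = servings of spinach, x3 = servings of broccoli, x4 = servings of almonds, x5 = servings of tofu.
min 1.4x1 + 1.08x2 + 0.86x3 + 0.86x4 + 0.89x5 s.t.:
  1x1 + 15x2 + 117x3 ≥ 199   (vitamin C)
  4.2x1 + 0.1x2 + 0.1x3 + 1.3x4 + 0.5x5 ≤ 5.6   (saturated fat)
  91x1 + 112x2 + 70x3 + 7x5 ≤ 332   (sodium)
  0.1x1 + 5.3x2 + 1.2x3 + 1.3x4 + 1.4x5 ≥ 2.7   (iron)
  x1, x2, x3, x4, x5 ≥ 0.
The optimal basis is {spinach, broccoli}; yogurt, almonds, tofu drop out. Binding constraints: vitamin C and iron.
Solving gives x2 = 0.1281, x3 = 1.684.
Total cost: 1.08·0.1281 + 0.86·1.684 = 1.5866.

€1.59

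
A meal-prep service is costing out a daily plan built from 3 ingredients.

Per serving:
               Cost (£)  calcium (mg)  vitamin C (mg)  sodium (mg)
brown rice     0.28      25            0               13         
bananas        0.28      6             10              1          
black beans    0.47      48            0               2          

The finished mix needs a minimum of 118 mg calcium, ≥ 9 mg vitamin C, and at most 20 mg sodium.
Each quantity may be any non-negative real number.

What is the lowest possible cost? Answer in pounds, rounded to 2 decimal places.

£1.35

This is a linear program. Let x1 = servings of brown rice, x2 = servings of bananas, x3 = servings of black beans.
Minimize 0.28x1 + 0.28x2 + 0.47x3 subject to:
  25x1 + 6x2 + 48x3 ≥ 118   (calcium)
  10x2 ≥ 9   (vitamin C)
  13x1 + 1x2 + 2x3 ≤ 20   (sodium)
  x1, x2, x3 ≥ 0.
The minimum-cost mix takes nothing from brown rice — only bananas, black beans. Binding constraints: calcium and vitamin C.
That vertex is x2 = 0.9, x3 = 2.346.
Objective = 0.28·0.9 + 0.47·2.346 = 1.3546.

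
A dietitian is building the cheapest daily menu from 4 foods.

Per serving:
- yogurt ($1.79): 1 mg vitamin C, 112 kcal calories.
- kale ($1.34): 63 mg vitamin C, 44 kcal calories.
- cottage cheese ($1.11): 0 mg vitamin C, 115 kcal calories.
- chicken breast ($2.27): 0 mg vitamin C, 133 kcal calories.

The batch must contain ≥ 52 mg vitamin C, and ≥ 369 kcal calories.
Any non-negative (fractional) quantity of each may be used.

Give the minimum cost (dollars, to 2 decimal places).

$4.32

Let x1 = servings of yogurt, x2 = servings of kale, x3 = servings of cottage cheese, x4 = servings of chicken breast.
Minimize 1.79x1 + 1.34x2 + 1.11x3 + 2.27x4 with:
  1x1 + 63x2 ≥ 52   (vitamin C)
  112x1 + 44x2 + 115x3 + 133x4 ≥ 369   (calories)
  x1, x2, x3, x4 ≥ 0.
The cheapest feasible vertex uses only kale, cottage cheese; yogurt, chicken breast are not used. The vitamin C and calories requirements are met with equality.
Solving gives x2 = 0.8254, x3 = 2.893.
Total cost: 1.34·0.8254 + 1.11·2.893 = 4.3173.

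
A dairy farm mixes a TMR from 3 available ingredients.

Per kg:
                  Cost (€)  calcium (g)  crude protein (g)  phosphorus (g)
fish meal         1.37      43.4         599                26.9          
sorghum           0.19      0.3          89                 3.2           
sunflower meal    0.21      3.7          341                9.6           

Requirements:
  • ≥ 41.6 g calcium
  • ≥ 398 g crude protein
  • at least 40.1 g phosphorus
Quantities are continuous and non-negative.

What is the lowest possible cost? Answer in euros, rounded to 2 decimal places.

Let x1 = kg of fish meal, x2 = kg of sorghum, x3 = kg of sunflower meal.
Minimise 1.37x1 + 0.19x2 + 0.21x3 s.t.:
  43.4x1 + 0.3x2 + 3.7x3 ≥ 41.6   (calcium)
  599x1 + 89x2 + 341x3 ≥ 398   (crude protein)
  26.9x1 + 3.2x2 + 9.6x3 ≥ 40.1   (phosphorus)
  x1, x2, x3 ≥ 0.
The optimal basis is {fish meal, sunflower meal}; sorghum drops out. There the calcium and phosphorus constraints are tight.
That vertex is x1 = 0.7915, x3 = 1.959.
Total cost: 1.37·0.7915 + 0.21·1.959 = 1.4957.

€1.50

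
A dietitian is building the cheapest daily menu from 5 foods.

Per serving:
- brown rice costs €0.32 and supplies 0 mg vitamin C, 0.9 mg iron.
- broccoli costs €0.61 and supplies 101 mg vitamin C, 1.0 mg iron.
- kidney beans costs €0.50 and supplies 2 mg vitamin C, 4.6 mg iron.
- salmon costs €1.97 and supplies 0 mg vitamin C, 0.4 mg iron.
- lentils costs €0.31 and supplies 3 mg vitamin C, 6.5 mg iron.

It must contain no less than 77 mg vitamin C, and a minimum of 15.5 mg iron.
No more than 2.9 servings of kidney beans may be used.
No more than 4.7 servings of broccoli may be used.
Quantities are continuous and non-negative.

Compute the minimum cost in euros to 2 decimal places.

Set it up as a linear program. Let x1 = servings of brown rice, x2 = servings of broccoli, x3 = servings of kidney beans, x4 = servings of salmon, x5 = servings of lentils.
Minimize 0.32x1 + 0.61x2 + 0.5x3 + 1.97x4 + 0.31x5 subject to:
  101x2 + 2x3 + 3x5 ≥ 77   (vitamin C)
  0.9x1 + 1x2 + 4.6x3 + 0.4x4 + 6.5x5 ≥ 15.5   (iron)
  x3 ≤ 2.9
  x2 ≤ 4.7
  x1, x2, x3, x4, x5 ≥ 0.
The cheapest feasible vertex uses only broccoli, lentils; brown rice, kidney beans, salmon are not used. The vitamin C and iron requirements are met with equality.
Optimal quantities: broccoli = 0.6947 servings, lentils = 2.278 servings.
Hence cost = 0.61·0.6947 + 0.31·2.278 = €1.1299.

€1.13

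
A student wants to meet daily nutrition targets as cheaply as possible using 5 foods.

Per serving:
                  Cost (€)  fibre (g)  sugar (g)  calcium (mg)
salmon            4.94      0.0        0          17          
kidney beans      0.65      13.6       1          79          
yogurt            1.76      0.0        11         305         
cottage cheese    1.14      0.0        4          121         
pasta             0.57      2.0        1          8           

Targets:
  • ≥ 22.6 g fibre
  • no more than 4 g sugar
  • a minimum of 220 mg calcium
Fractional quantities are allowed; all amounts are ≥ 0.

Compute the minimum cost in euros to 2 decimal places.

€1.68

Let x1 = servings of salmon, x2 = servings of kidney beans, x3 = servings of yogurt, x4 = servings of cottage cheese, x5 = servings of pasta.
Minimise 4.94x1 + 0.65x2 + 1.76x3 + 1.14x4 + 0.57x5 subject to:
  13.6x2 + 2x5 ≥ 22.6   (fibre)
  1x2 + 11x3 + 4x4 + 1x5 ≤ 4   (sugar)
  17x1 + 79x2 + 305x3 + 121x4 + 8x5 ≥ 220   (calcium)
  x1, x2, x3, x4, x5 ≥ 0.
At the optimum only kidney beans, yogurt are positive (salmon, cottage cheese, pasta = 0). There the sugar and calcium constraints are tight.
Optimal quantities: kidney beans = 2.128 servings, yogurt = 0.1702 servings.
Objective = 0.65·2.128 + 1.76·0.1702 = 1.6828.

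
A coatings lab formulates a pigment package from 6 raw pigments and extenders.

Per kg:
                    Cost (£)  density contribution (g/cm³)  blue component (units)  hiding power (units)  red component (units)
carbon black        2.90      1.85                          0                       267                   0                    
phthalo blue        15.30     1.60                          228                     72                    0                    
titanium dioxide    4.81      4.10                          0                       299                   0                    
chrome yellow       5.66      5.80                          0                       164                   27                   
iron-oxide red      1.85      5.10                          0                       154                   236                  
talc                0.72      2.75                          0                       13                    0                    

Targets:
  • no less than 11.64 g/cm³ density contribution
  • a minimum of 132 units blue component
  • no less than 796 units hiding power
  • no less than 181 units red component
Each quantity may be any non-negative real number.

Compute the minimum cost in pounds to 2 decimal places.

Let x1 = kg of carbon black, x2 = kg of phthalo blue, x3 = kg of titanium dioxide, x4 = kg of chrome yellow, x5 = kg of iron-oxide red, x6 = kg of talc.
Minimize 2.9x1 + 15.3x2 + 4.81x3 + 5.66x4 + 1.85x5 + 0.72x6 s.t.:
  1.85x1 + 1.6x2 + 4.1x3 + 5.8x4 + 5.1x5 + 2.75x6 ≥ 11.64   (density contribution)
  228x2 ≥ 132   (blue component)
  267x1 + 72x2 + 299x3 + 164x4 + 154x5 + 13x6 ≥ 796   (hiding power)
  27x4 + 236x5 ≥ 181   (red component)
  x1, x2, x3, x4, x5, x6 ≥ 0.
At the optimum only carbon black, phthalo blue, iron-oxide red are positive (titanium dioxide, chrome yellow, talc = 0). There the density contribution, blue component, hiding power constraints are tight.
That vertex is x1 = 2.04, x2 = 0.5789, x5 = 1.361.
Hence cost = 2.9·2.04 + 15.3·0.5789 + 1.85·1.361 = £17.2910.

£17.29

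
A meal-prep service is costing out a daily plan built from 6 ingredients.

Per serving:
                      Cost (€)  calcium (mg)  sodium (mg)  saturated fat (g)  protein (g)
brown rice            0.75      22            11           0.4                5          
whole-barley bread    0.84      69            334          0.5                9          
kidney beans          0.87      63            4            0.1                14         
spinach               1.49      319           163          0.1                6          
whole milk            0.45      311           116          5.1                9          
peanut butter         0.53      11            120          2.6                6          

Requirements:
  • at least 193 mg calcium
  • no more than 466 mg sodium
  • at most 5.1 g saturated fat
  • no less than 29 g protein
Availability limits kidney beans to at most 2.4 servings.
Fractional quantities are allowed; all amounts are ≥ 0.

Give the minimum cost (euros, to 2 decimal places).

Let x1 = servings of brown rice, x2 = servings of whole-barley bread, x3 = servings of kidney beans, x4 = servings of spinach, x5 = servings of whole milk, x6 = servings of peanut butter.
min 0.75x1 + 0.84x2 + 0.87x3 + 1.49x4 + 0.45x5 + 0.53x6 with:
  22x1 + 69x2 + 63x3 + 319x4 + 311x5 + 11x6 ≥ 193   (calcium)
  11x1 + 334x2 + 4x3 + 163x4 + 116x5 + 120x6 ≤ 466   (sodium)
  0.4x1 + 0.5x2 + 0.1x3 + 0.1x4 + 5.1x5 + 2.6x6 ≤ 5.1   (saturated fat)
  5x1 + 9x2 + 14x3 + 6x4 + 9x5 + 6x6 ≥ 29   (protein)
  x3 ≤ 2.4
  x1, x2, x3, x4, x5, x6 ≥ 0.
The optimal basis is {kidney beans, whole milk}; brown rice, whole-barley bread, spinach, peanut butter drop out. The saturated fat and protein requirements are met with equality.
That vertex is x3 = 1.447, x5 = 0.9716.
Cost = 0.87·1.447 + 0.45·0.9716 = 1.6961.

€1.70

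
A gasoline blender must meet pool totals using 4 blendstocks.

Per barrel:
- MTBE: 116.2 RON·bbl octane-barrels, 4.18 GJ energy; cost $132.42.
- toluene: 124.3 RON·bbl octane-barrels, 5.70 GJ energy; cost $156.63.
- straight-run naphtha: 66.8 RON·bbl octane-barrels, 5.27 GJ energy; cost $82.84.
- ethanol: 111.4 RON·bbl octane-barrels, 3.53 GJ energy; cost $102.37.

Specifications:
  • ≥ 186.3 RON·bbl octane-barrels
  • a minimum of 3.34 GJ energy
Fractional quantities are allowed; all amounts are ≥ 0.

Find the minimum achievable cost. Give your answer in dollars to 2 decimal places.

This is a linear program. Let x1 = barrels of MTBE, x2 = barrels of toluene, x3 = barrels of straight-run naphtha, x4 = barrels of ethanol.
Minimise 132.42x1 + 156.63x2 + 82.84x3 + 102.37x4 with:
  116.2x1 + 124.3x2 + 66.8x3 + 111.4x4 ≥ 186.3   (octane-barrels)
  4.18x1 + 5.7x2 + 5.27x3 + 3.53x4 ≥ 3.34   (energy)
  x1, x2, x3, x4 ≥ 0.
The cheapest feasible vertex uses only ethanol; MTBE, toluene, straight-run naphtha are not used. The octane-barrels requirement is met with equality.
Optimal quantities: ethanol = 1.6724 barrels.
Cost = 102.37·1.6724 = 171.2036.

$171.20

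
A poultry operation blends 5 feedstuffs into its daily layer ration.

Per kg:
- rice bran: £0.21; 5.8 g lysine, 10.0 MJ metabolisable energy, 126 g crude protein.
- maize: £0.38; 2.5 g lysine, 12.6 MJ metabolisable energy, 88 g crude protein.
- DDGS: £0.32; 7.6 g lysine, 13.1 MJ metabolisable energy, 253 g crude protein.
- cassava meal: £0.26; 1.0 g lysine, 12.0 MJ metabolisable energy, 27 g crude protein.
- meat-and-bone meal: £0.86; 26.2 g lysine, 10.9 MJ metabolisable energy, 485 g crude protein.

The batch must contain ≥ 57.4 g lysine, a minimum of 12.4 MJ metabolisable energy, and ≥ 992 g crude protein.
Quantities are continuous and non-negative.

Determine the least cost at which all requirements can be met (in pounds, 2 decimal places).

£1.88

This is a linear program. Let x1 = kg of rice bran, x2 = kg of maize, x3 = kg of DDGS, x4 = kg of cassava meal, x5 = kg of meat-and-bone meal.
min 0.21x1 + 0.38x2 + 0.32x3 + 0.26x4 + 0.86x5 subject to:
  5.8x1 + 2.5x2 + 7.6x3 + 1x4 + 26.2x5 ≥ 57.4   (lysine)
  10x1 + 12.6x2 + 13.1x3 + 12x4 + 10.9x5 ≥ 12.4   (metabolisable energy)
  126x1 + 88x2 + 253x3 + 27x4 + 485x5 ≥ 992   (crude protein)
  x1, x2, x3, x4, x5 ≥ 0.
The cheapest feasible vertex uses only meat-and-bone meal; rice bran, maize, DDGS, cassava meal are not used. The lysine requirement is met with equality.
Solving gives x5 = 2.191.
Total cost: 0.86·2.191 = 1.8843.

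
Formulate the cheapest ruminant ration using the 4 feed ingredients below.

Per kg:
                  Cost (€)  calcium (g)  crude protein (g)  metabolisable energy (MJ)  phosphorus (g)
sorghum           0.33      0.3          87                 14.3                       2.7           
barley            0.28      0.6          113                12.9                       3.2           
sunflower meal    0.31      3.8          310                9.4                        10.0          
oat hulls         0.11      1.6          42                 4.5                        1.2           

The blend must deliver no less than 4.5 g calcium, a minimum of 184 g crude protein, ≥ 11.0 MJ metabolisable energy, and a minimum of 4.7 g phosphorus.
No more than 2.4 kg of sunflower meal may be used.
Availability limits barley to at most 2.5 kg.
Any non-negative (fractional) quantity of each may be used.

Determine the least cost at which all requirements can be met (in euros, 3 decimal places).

€0.325

Treat it as an LP. Let x1 = kg of sorghum, x2 = kg of barley, x3 = kg of sunflower meal, x4 = kg of oat hulls.
Minimize 0.33x1 + 0.28x2 + 0.31x3 + 0.11x4 subject to:
  0.3x1 + 0.6x2 + 3.8x3 + 1.6x4 ≥ 4.5   (calcium)
  87x1 + 113x2 + 310x3 + 42x4 ≥ 184   (crude protein)
  14.3x1 + 12.9x2 + 9.4x3 + 4.5x4 ≥ 11   (metabolisable energy)
  2.7x1 + 3.2x2 + 10x3 + 1.2x4 ≥ 4.7   (phosphorus)
  x3 ≤ 2.4
  x2 ≤ 2.5
  x1, x2, x3, x4 ≥ 0.
The optimal basis is {sunflower meal, oat hulls}; sorghum, barley drop out. The calcium and crude protein requirements are met with equality.
Solving gives x3 = 0.3133, x4 = 2.068.
Objective = 0.31·0.3133 + 0.11·2.068 = 0.32460.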